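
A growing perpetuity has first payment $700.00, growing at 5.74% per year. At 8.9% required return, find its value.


Formula: PV = C / (r - g)
Spread: r - g = 0.089 - 0.0574 = 0.0316
Substituting: PV = $700.00 / 0.0316
PV = $22,151.90

$22,151.90


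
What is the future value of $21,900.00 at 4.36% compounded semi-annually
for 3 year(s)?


Formula: FV = P * (1 + r/m)^(m*t)
Period rate: r/m = 0.0436 / 2 = 0.0218
Total periods: m*t = 2 * 3 = 6
Growth factor: (1 + 0.0218)^6 = 1.138139
FV = $21,900.00 * 1.138139 = $24,925.25

$24,925.25


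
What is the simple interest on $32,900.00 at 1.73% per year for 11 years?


Formula: I = P * r * t
Substituting: I = $32,900.00 * 0.0173 * 11
Step: I = $32,900.00 * 0.1903
I = $6,260.87

$6,260.87


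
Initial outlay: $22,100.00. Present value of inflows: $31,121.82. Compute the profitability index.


Formula: PI = PV(cash flows) / initial investment
Substituting: PI = $31,121.82 / $22,100.00
PI = 1.4082

1.4082


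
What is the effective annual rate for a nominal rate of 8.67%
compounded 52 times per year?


Formula: EAR = (1 + r/m)^m - 1
Period rate: r/m = 0.0867 / 52 = 0.001667
Compounding: (1 + 0.001667)^52 = 1.090491
EAR = 1.090491 - 1 = 0.090491

0.090491


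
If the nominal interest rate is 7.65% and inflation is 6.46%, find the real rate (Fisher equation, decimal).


Formula: (1 + r_real) = (1 + r_nom) / (1 + inflation)
Substituting: (1 + r_real) = 1.0765 / 1.0646
(1 + r_real) = 1.011178
r_real = 1.011178 - 1 = 0.011178

0.011178


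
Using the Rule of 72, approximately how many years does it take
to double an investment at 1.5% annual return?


Formula: Years ≈ 72 / r
Substituting: Years ≈ 72 / 1.5
Years ≈ 48.0

48.0 years


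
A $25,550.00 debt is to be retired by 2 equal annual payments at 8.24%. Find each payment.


Formula: PMT = PV * r / (1 - (1+r)^(-n))
Denominator: 1 - (1 + 0.0824)^(-2) = 0.146459
Numerator: $25,550.00 * 0.0824 = 2105.32
PMT = 2105.32 / 0.146459 = $14,374.82

$14,374.82


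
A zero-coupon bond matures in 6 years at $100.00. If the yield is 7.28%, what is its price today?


Formula: Price = FV / (1 + r)^n
Substituting: Price = $100.00 / (1 + 0.0728)^6
Discount factor: (1.0728)^6 = 1.524448
Price = $100.00 / 1.524448 = $65.60

$65.60


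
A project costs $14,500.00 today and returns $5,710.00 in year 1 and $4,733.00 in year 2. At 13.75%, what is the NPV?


Formula: NPV = C0 + C1/(1+r) + C2/(1+r)^2
Discount C1: $5,710.00 / (1 + 0.1375) = $5,019.78
Discount C2: $4,733.00 / (1 + 0.1375)^2 = $3,657.92
NPV = -$14,500.00 + $5,019.78 + $3,657.92 = -$5,822.30

-$5,822.30


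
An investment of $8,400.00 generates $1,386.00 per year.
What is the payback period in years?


Formula: Payback = investment / annual cash flow
Substituting: Payback = $8,400.00 / $1,386.00
Payback = 6.0606 years

6.0606 years


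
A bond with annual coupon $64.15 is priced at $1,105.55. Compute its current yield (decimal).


Formula: Current yield = annual coupon / price
Substituting: CY = $64.15 / $1,105.55
CY = 0.058025

0.058025


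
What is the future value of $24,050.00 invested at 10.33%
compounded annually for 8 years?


Formula: FV = P * (1 + r)^n
Substituting: FV = $24,050.00 * (1 + 0.1033)^8
Growth factor: (1.1033)^8 = 2.195578
FV = $24,050.00 * 2.195578 = $52,803.66

$52,803.66


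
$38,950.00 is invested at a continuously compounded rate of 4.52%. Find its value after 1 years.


Formula: FV = P * e^(r*t)
Exponent: r*t = 0.0452 * 1 = 0.0452
e^(0.0452) = 1.046237
FV = $38,950.00 * 1.046237 = $40,750.93

$40,750.93


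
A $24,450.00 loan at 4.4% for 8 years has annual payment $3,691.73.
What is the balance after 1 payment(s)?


Formula: Balance = PV*(1+r)^k - PMT*((1+r)^k - 1)/r
Growth: (1 + 0.044)^1 = 1.044
Accumulated factor: ((1+r)^k - 1)/r = 1.0
Balance = $24,450.00 * 1.044 - $3,691.73 * 1.0
Balance = $21,834.07

$21,834.07


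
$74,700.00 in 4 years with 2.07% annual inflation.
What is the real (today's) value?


Formula: Real value = nominal / (1 + inflation)^years
Price level: (1 + 0.0207)^4 = 1.085407
Real value = $74,700.00 / 1.085407 = $68,822.14

$68,822.14


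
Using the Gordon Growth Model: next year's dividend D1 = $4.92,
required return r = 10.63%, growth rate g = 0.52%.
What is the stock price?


Formula: P = D1 / (r - g)
Spread: r - g = 0.1063 - 0.0052 = 0.1011
Substituting: P = $4.92 / 0.1011
P = $48.66

$48.66


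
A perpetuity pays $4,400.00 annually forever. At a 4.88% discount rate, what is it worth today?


Formula: PV = C / r
Substituting: PV = $4,400.00 / 0.0488
PV = $90,163.93

$90,163.93


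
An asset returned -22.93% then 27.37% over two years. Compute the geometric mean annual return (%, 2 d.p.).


Formula: Geometric mean = ((1+r1)*(1+r2))^(1/2) - 1
Product: (1 + -0.2293) * (1 + 0.2737) = 0.7707 * 1.2737 = 0.981641
Square root: 0.981641^0.5 = 0.990778
Geometric mean = 0.990778 - 1 = -0.009222
As percentage: -0.92%

-0.92%


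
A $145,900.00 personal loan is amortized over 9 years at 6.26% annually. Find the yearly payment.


Formula: PMT = PV * r / (1 - (1+r)^(-n))
Denominator: 1 - (1 + 0.0626)^(-9) = 0.421009
Numerator: $145,900.00 * 0.0626 = 9133.34
PMT = 9133.34 / 0.421009 = $21,693.92

$21,693.92


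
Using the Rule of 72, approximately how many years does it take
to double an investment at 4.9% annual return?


Formula: Years ≈ 72 / r
Substituting: Years ≈ 72 / 4.9
Years ≈ 14.7

14.7 years


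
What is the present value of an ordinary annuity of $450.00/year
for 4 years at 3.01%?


Formula: PV = PMT * (1 - (1+r)^(-n)) / r
Discount factor: (1 + 0.0301)^(-4) = 0.888142
Bracket: 1 - 0.888142 = 0.111858
PV = $450.00 * 0.111858 / 0.0301 = $1,672.29

$1,672.29


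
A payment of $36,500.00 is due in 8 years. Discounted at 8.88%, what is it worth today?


Formula: PV = FV / (1 + r)^n
Substituting: PV = $36,500.00 / (1 + 0.0888)^8
Discount factor: (1.0888)^8 = 1.975081
PV = $36,500.00 / 1.975081 = $18,480.26

$18,480.26


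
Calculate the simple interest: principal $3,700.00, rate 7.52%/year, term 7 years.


Formula: I = P * r * t
Substituting: I = $3,700.00 * 0.0752 * 7
Step: I = $3,700.00 * 0.5264
I = $1,947.68

$1,947.68


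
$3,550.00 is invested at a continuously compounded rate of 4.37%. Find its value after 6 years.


Formula: FV = P * e^(r*t)
Exponent: r*t = 0.0437 * 6 = 0.2622
e^(0.2622) = 1.299786
FV = $3,550.00 * 1.299786 = $4,614.24

$4,614.24


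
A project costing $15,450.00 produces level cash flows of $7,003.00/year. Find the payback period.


Formula: Payback = investment / annual cash flow
Substituting: Payback = $15,450.00 / $7,003.00
Payback = 2.2062 years

2.2062 years


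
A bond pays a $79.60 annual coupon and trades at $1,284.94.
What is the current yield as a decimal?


Formula: Current yield = annual coupon / price
Substituting: CY = $79.60 / $1,284.94
CY = 0.061948

0.061948


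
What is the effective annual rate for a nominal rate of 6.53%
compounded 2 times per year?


Formula: EAR = (1 + r/m)^m - 1
Period rate: r/m = 0.0653 / 2 = 0.03265
Compounding: (1 + 0.03265)^2 = 1.066366
EAR = 1.066366 - 1 = 0.066366

0.066366


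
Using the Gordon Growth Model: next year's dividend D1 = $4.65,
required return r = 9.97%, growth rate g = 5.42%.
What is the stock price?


Formula: P = D1 / (r - g)
Spread: r - g = 0.0997 - 0.0542 = 0.0455
Substituting: P = $4.65 / 0.0455
P = $102.20

$102.20


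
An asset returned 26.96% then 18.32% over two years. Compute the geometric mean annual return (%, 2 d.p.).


Formula: Geometric mean = ((1+r1)*(1+r2))^(1/2) - 1
Product: (1 + 0.2696) * (1 + 0.1832) = 1.2696 * 1.1832 = 1.502191
Square root: 1.502191^0.5 = 1.225639
Geometric mean = 1.225639 - 1 = 0.225639
As percentage: 22.56%

22.56%


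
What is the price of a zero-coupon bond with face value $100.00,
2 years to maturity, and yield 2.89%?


Formula: Price = FV / (1 + r)^n
Substituting: Price = $100.00 / (1 + 0.0289)^2
Discount factor: (1.0289)^2 = 1.058635
Price = $100.00 / 1.058635 = $94.46

$94.46


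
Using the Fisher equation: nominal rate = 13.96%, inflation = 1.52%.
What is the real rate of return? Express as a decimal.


Formula: (1 + r_real) = (1 + r_nom) / (1 + inflation)
Substituting: (1 + r_real) = 1.1396 / 1.0152
(1 + r_real) = 1.122537
r_real = 1.122537 - 1 = 0.122537

0.122537


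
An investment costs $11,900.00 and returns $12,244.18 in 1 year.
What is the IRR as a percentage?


Formula: IRR = C1/C0 - 1
Substituting: IRR = $12,244.18 / $11,900.00 - 1
Ratio: 1.028923 - 1 = 0.028923
IRR = 2.8923%

2.8923%


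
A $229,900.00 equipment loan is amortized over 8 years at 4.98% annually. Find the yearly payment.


Formula: PMT = PV * r / (1 - (1+r)^(-n))
Denominator: 1 - (1 + 0.0498)^(-8) = 0.322128
Numerator: $229,900.00 * 0.0498 = 11449.02
PMT = 11449.02 / 0.322128 = $35,541.79

$35,541.79


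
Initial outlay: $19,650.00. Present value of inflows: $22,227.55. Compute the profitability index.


Formula: PI = PV(cash flows) / initial investment
Substituting: PI = $22,227.55 / $19,650.00
PI = 1.1312

1.1312


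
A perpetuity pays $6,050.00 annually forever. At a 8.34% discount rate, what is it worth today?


Formula: PV = C / r
Substituting: PV = $6,050.00 / 0.0834
PV = $72,541.97

$72,541.97


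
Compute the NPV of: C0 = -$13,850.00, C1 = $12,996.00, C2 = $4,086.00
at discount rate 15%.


Formula: NPV = C0 + C1/(1+r) + C2/(1+r)^2
Discount C1: $12,996.00 / (1 + 0.15) = $11,300.87
Discount C2: $4,086.00 / (1 + 0.15)^2 = $3,089.60
NPV = -$13,850.00 + $11,300.87 + $3,089.60 = $540.47

$540.47


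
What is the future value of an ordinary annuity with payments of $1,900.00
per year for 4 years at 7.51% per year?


Formula: FV = PMT * ((1+r)^n - 1) / r
Growth factor: (1 + 0.0751)^4 = 1.335966
Numerator: 1.335966 - 1 = 0.335966
FV = $1,900.00 * 0.335966 / 0.0751 = $8,499.81

$8,499.81


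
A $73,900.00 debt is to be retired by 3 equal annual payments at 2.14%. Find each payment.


Formula: PMT = PV * r / (1 - (1+r)^(-n))
Denominator: 1 - (1 + 0.0214)^(-3) = 0.061547
Numerator: $73,900.00 * 0.0214 = 1581.46
PMT = 1581.46 / 0.061547 = $25,695.08

$25,695.08


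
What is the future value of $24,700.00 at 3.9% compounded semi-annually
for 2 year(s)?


Formula: FV = P * (1 + r/m)^(m*t)
Period rate: r/m = 0.039 / 2 = 0.0195
Total periods: m*t = 2 * 2 = 4
Growth factor: (1 + 0.0195)^4 = 1.080311
FV = $24,700.00 * 1.080311 = $26,683.69

$26,683.69


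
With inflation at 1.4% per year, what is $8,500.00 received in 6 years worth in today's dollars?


Formula: Real value = nominal / (1 + inflation)^years
Price level: (1 + 0.014)^6 = 1.086995
Real value = $8,500.00 / 1.086995 = $7,819.72

$7,819.72


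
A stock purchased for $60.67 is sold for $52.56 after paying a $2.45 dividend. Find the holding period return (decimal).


Formula: HPR = (P1 - P0 + D) / P0
Gain: $52.56 - $60.67 + $2.45 = -$5.66
HPR = -$5.66 / $60.67 = -0.0933

-0.0933


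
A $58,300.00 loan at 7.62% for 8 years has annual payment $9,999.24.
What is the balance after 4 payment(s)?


Formula: Balance = PV*(1+r)^k - PMT*((1+r)^k - 1)/r
Growth: (1 + 0.0762)^4 = 1.341442
Accumulated factor: ((1+r)^k - 1)/r = 4.480868
Balance = $58,300.00 * 1.341442 - $9,999.24 * 4.480868
Balance = $33,400.80

$33,400.80


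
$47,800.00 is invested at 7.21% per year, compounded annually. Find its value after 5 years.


Formula: FV = P * (1 + r)^n
Substituting: FV = $47,800.00 * (1 + 0.0721)^5
Growth factor: (1.0721)^5 = 1.416369
FV = $47,800.00 * 1.416369 = $67,702.45

$67,702.45


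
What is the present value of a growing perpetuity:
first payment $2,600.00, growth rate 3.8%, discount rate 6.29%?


Formula: PV = C / (r - g)
Spread: r - g = 0.0629 - 0.038 = 0.0249
Substituting: PV = $2,600.00 / 0.0249
PV = $104,417.67

$104,417.67


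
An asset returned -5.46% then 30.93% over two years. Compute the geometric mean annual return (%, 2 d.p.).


Formula: Geometric mean = ((1+r1)*(1+r2))^(1/2) - 1
Product: (1 + -0.0546) * (1 + 0.3093) = 0.9454 * 1.3093 = 1.237812
Square root: 1.237812^0.5 = 1.11257
Geometric mean = 1.11257 - 1 = 0.11257
As percentage: 11.26%

11.26%


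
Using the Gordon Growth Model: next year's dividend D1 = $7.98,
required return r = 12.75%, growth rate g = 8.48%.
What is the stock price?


Formula: P = D1 / (r - g)
Spread: r - g = 0.1275 - 0.0848 = 0.0427
Substituting: P = $7.98 / 0.0427
P = $186.89

$186.89


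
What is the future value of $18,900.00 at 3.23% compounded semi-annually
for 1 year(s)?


Formula: FV = P * (1 + r/m)^(m*t)
Period rate: r/m = 0.0323 / 2 = 0.01615
Total periods: m*t = 2 * 1 = 2
Growth factor: (1 + 0.01615)^2 = 1.032561
FV = $18,900.00 * 1.032561 = $19,515.40

$19,515.40


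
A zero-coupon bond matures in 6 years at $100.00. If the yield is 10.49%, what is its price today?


Formula: Price = FV / (1 + r)^n
Substituting: Price = $100.00 / (1 + 0.1049)^6
Discount factor: (1.1049)^6 = 1.81944
Price = $100.00 / 1.81944 = $54.96

$54.96


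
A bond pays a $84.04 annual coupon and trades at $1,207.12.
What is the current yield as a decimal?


Formula: Current yield = annual coupon / price
Substituting: CY = $84.04 / $1,207.12
CY = 0.06962

0.06962


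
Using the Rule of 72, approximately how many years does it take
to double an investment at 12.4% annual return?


Formula: Years ≈ 72 / r
Substituting: Years ≈ 72 / 12.4
Years ≈ 5.8

5.8 years


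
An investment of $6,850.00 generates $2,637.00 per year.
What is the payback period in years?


Formula: Payback = investment / annual cash flow
Substituting: Payback = $6,850.00 / $2,637.00
Payback = 2.5976 years

2.5976 years


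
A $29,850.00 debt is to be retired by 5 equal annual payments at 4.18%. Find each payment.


Formula: PMT = PV * r / (1 - (1+r)^(-n))
Denominator: 1 - (1 + 0.0418)^(-5) = 0.185149
Numerator: $29,850.00 * 0.0418 = 1247.73
PMT = 1247.73 / 0.185149 = $6,739.06

$6,739.06


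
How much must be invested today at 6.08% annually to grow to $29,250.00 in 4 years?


Formula: PV = FV / (1 + r)^n
Substituting: PV = $29,250.00 / (1 + 0.0608)^4
Discount factor: (1.0608)^4 = 1.266293
PV = $29,250.00 / 1.266293 = $23,098.93

$23,098.93


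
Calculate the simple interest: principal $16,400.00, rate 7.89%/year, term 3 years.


Formula: I = P * r * t
Substituting: I = $16,400.00 * 0.0789 * 3
Step: I = $16,400.00 * 0.2367
I = $3,881.88

$3,881.88


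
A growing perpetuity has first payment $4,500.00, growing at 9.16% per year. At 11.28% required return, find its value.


Formula: PV = C / (r - g)
Spread: r - g = 0.1128 - 0.0916 = 0.0212
Substituting: PV = $4,500.00 / 0.0212
PV = $212,264.15

$212,264.15


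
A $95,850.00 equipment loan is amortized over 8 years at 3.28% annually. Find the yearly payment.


Formula: PMT = PV * r / (1 - (1+r)^(-n))
Denominator: 1 - (1 + 0.0328)^(-8) = 0.22755
Numerator: $95,850.00 * 0.0328 = 3143.88
PMT = 3143.88 / 0.22755 = $13,816.19

$13,816.19


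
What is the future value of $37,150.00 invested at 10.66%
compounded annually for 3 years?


Formula: FV = P * (1 + r)^n
Substituting: FV = $37,150.00 * (1 + 0.1066)^3
Growth factor: (1.1066)^3 = 1.355102
FV = $37,150.00 * 1.355102 = $50,342.04

$50,342.04


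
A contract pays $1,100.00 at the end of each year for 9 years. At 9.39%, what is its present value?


Formula: PV = PMT * (1 - (1+r)^(-n)) / r
Discount factor: (1 + 0.0939)^(-9) = 0.445863
Bracket: 1 - 0.445863 = 0.554137
PV = $1,100.00 * 0.554137 / 0.0939 = $6,491.49

$6,491.49


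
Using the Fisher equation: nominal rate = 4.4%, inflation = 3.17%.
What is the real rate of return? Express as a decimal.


Formula: (1 + r_real) = (1 + r_nom) / (1 + inflation)
Substituting: (1 + r_real) = 1.044 / 1.0317
(1 + r_real) = 1.011922
r_real = 1.011922 - 1 = 0.011922

0.011922


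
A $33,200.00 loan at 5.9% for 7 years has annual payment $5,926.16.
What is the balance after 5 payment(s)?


Formula: Balance = PV*(1+r)^k - PMT*((1+r)^k - 1)/r
Growth: (1 + 0.059)^5 = 1.331925
Accumulated factor: ((1+r)^k - 1)/r = 5.625849
Balance = $33,200.00 * 1.331925 - $5,926.16 * 5.625849
Balance = $10,880.23

$10,880.23


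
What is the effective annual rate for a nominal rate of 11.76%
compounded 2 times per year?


Formula: EAR = (1 + r/m)^m - 1
Period rate: r/m = 0.1176 / 2 = 0.0588
Compounding: (1 + 0.0588)^2 = 1.121057
EAR = 1.121057 - 1 = 0.121057

0.121057


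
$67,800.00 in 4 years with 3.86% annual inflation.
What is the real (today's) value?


Formula: Real value = nominal / (1 + inflation)^years
Price level: (1 + 0.0386)^4 = 1.163572
Real value = $67,800.00 / 1.163572 = $58,268.85

$58,268.85


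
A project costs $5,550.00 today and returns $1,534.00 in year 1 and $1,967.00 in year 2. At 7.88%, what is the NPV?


Formula: NPV = C0 + C1/(1+r) + C2/(1+r)^2
Discount C1: $1,534.00 / (1 + 0.0788) = $1,421.95
Discount C2: $1,967.00 / (1 + 0.0788)^2 = $1,690.14
NPV = -$5,550.00 + $1,421.95 + $1,690.14 = -$2,437.91

-$2,437.91


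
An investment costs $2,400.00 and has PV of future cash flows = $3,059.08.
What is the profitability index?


Formula: PI = PV(cash flows) / initial investment
Substituting: PI = $3,059.08 / $2,400.00
PI = 1.2746

1.2746


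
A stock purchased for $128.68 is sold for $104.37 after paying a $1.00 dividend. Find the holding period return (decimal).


Formula: HPR = (P1 - P0 + D) / P0
Gain: $104.37 - $128.68 + $1.00 = -$23.31
HPR = -$23.31 / $128.68 = -0.1811

-0.1811


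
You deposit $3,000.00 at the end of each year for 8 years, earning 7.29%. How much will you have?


Formula: FV = PMT * ((1+r)^n - 1) / r
Growth factor: (1 + 0.0729)^8 = 1.755796
Numerator: 1.755796 - 1 = 0.755796
FV = $3,000.00 * 0.755796 / 0.0729 = $31,102.70

$31,102.70


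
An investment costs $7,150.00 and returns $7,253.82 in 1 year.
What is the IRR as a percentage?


Formula: IRR = C1/C0 - 1
Substituting: IRR = $7,253.82 / $7,150.00 - 1
Ratio: 1.01452 - 1 = 0.01452
IRR = 1.452%

1.452%


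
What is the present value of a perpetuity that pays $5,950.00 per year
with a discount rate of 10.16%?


Formula: PV = C / r
Substituting: PV = $5,950.00 / 0.1016
PV = $58,562.99

$58,562.99


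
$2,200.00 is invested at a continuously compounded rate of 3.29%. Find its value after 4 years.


Formula: FV = P * e^(r*t)
Exponent: r*t = 0.0329 * 4 = 0.1316
e^(0.1316) = 1.140652
FV = $2,200.00 * 1.140652 = $2,509.43

$2,509.43


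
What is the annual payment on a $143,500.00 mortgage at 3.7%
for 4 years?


Formula: PMT = PV * r / (1 - (1+r)^(-n))
Denominator: 1 - (1 + 0.037)^(-4) = 0.135261
Numerator: $143,500.00 * 0.037 = 5309.5
PMT = 5309.5 / 0.135261 = $39,253.70

$39,253.70


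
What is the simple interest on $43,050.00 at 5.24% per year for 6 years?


Formula: I = P * r * t
Substituting: I = $43,050.00 * 0.0524 * 6
Step: I = $43,050.00 * 0.3144
I = $13,534.92

$13,534.92


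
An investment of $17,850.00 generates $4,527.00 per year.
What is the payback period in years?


Formula: Payback = investment / annual cash flow
Substituting: Payback = $17,850.00 / $4,527.00
Payback = 3.943 years

3.943 years


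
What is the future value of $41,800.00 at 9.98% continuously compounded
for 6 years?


Formula: FV = P * e^(r*t)
Exponent: r*t = 0.0998 * 6 = 0.5988
e^(0.5988) = 1.819934
FV = $41,800.00 * 1.819934 = $76,073.22

$76,073.22


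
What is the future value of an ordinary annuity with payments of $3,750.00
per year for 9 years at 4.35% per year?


Formula: FV = PMT * ((1+r)^n - 1) / r
Growth factor: (1 + 0.0435)^9 = 1.467007
Numerator: 1.467007 - 1 = 0.467007
FV = $3,750.00 * 0.467007 / 0.0435 = $40,259.19

$40,259.19


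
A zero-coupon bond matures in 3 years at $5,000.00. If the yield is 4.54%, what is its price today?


Formula: Price = FV / (1 + r)^n
Substituting: Price = $5,000.00 / (1 + 0.0454)^3
Discount factor: (1.0454)^3 = 1.142477
Price = $5,000.00 / 1.142477 = $4,376.46

$4,376.46


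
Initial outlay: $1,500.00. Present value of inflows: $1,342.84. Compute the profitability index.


Formula: PI = PV(cash flows) / initial investment
Substituting: PI = $1,342.84 / $1,500.00
PI = 0.8952

0.8952


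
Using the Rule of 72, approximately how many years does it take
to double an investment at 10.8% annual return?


Formula: Years ≈ 72 / r
Substituting: Years ≈ 72 / 10.8
Years ≈ 6.7

6.7 years


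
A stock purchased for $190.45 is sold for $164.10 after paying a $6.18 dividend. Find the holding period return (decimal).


Formula: HPR = (P1 - P0 + D) / P0
Gain: $164.10 - $190.45 + $6.18 = -$20.17
HPR = -$20.17 / $190.45 = -0.1059

-0.1059


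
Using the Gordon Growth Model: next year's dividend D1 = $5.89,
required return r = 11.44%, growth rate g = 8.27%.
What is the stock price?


Formula: P = D1 / (r - g)
Spread: r - g = 0.1144 - 0.0827 = 0.0317
Substituting: P = $5.89 / 0.0317
P = $185.80

$185.80


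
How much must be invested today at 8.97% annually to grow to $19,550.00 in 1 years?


Formula: PV = FV / (1 + r)^n
Substituting: PV = $19,550.00 / (1 + 0.0897)^1
Discount factor: (1.0897)^1 = 1.0897
PV = $19,550.00 / 1.0897 = $17,940.72

$17,940.72


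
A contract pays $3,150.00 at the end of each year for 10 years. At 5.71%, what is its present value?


Formula: PV = PMT * (1 - (1+r)^(-n)) / r
Discount factor: (1 + 0.0571)^(-10) = 0.573904
Bracket: 1 - 0.573904 = 0.426096
PV = $3,150.00 * 0.426096 / 0.0571 = $23,506.17

$23,506.17


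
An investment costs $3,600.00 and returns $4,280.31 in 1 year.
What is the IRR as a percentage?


Formula: IRR = C1/C0 - 1
Substituting: IRR = $4,280.31 / $3,600.00 - 1
Ratio: 1.188975 - 1 = 0.188975
IRR = 18.8975%

18.8975%


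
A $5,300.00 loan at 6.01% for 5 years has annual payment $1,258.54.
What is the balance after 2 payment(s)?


Formula: Balance = PV*(1+r)^k - PMT*((1+r)^k - 1)/r
Growth: (1 + 0.0601)^2 = 1.123812
Accumulated factor: ((1+r)^k - 1)/r = 2.0601
Balance = $5,300.00 * 1.123812 - $1,258.54 * 2.0601
Balance = $3,363.49

$3,363.49


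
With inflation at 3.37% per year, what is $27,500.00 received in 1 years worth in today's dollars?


Formula: Real value = nominal / (1 + inflation)^years
Price level: (1 + 0.0337)^1 = 1.0337
Real value = $27,500.00 / 1.0337 = $26,603.46

$26,603.46


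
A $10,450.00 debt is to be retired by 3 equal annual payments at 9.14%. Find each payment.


Formula: PMT = PV * r / (1 - (1+r)^(-n))
Denominator: 1 - (1 + 0.0914)^(-3) = 0.230784
Numerator: $10,450.00 * 0.0914 = 955.13
PMT = 955.13 / 0.230784 = $4,138.63

$4,138.63


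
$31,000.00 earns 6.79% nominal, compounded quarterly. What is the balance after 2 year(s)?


Formula: FV = P * (1 + r/m)^(m*t)
Period rate: r/m = 0.0679 / 4 = 0.016975
Total periods: m*t = 4 * 2 = 8
Growth factor: (1 + 0.016975)^8 = 1.144148
FV = $31,000.00 * 1.144148 = $35,468.59

$35,468.59


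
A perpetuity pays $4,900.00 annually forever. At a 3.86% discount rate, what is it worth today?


Formula: PV = C / r
Substituting: PV = $4,900.00 / 0.0386
PV = $126,943.01

$126,943.01


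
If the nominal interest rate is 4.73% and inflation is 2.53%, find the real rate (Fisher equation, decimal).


Formula: (1 + r_real) = (1 + r_nom) / (1 + inflation)
Substituting: (1 + r_real) = 1.0473 / 1.0253
(1 + r_real) = 1.021457
r_real = 1.021457 - 1 = 0.021457

0.021457


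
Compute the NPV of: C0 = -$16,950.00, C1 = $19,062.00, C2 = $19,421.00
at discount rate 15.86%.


Formula: NPV = C0 + C1/(1+r) + C2/(1+r)^2
Discount C1: $19,062.00 / (1 + 0.1586) = $16,452.62
Discount C2: $19,421.00 / (1 + 0.1586)^2 = $14,467.87
NPV = -$16,950.00 + $16,452.62 + $14,467.87 = $13,970.48

$13,970.48


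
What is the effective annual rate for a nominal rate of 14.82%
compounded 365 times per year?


Formula: EAR = (1 + r/m)^m - 1
Period rate: r/m = 0.1482 / 365 = 0.000406
Compounding: (1 + 0.000406)^365 = 1.15971
EAR = 1.15971 - 1 = 0.15971

0.15971


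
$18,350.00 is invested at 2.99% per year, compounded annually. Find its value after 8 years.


Formula: FV = P * (1 + r)^n
Substituting: FV = $18,350.00 * (1 + 0.0299)^8
Growth factor: (1.0299)^8 = 1.265787
FV = $18,350.00 * 1.265787 = $23,227.18

$23,227.18


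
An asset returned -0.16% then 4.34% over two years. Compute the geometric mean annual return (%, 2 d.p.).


Formula: Geometric mean = ((1+r1)*(1+r2))^(1/2) - 1
Product: (1 + -0.0016) * (1 + 0.0434) = 0.9984 * 1.0434 = 1.041731
Square root: 1.041731^0.5 = 1.020652
Geometric mean = 1.020652 - 1 = 0.020652
As percentage: 2.07%

2.07%


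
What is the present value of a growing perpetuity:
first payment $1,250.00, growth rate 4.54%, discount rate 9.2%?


Formula: PV = C / (r - g)
Spread: r - g = 0.092 - 0.0454 = 0.0466
Substituting: PV = $1,250.00 / 0.0466
PV = $26,824.03

$26,824.03


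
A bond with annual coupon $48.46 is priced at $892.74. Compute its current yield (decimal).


Formula: Current yield = annual coupon / price
Substituting: CY = $48.46 / $892.74
CY = 0.054282

0.054282


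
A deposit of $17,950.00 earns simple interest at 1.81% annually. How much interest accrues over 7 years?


Formula: I = P * r * t
Substituting: I = $17,950.00 * 0.0181 * 7
Step: I = $17,950.00 * 0.1267
I = $2,274.27

$2,274.27


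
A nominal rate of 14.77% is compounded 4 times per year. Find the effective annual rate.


Formula: EAR = (1 + r/m)^m - 1
Period rate: r/m = 0.1477 / 4 = 0.036925
Compounding: (1 + 0.036925)^4 = 1.156084
EAR = 1.156084 - 1 = 0.156084

0.156084


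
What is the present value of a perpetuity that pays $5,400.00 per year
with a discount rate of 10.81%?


Formula: PV = C / r
Substituting: PV = $5,400.00 / 0.1081
PV = $49,953.75

$49,953.75


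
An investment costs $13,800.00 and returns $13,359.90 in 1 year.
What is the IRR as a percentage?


Formula: IRR = C1/C0 - 1
Substituting: IRR = $13,359.90 / $13,800.00 - 1
Ratio: 0.968109 - 1 = -0.031891
IRR = -3.1891%

-3.1891%


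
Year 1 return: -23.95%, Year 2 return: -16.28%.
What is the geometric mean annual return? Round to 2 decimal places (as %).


Formula: Geometric mean = ((1+r1)*(1+r2))^(1/2) - 1
Product: (1 + -0.2395) * (1 + -0.1628) = 0.7605 * 0.8372 = 0.636691
Square root: 0.636691^0.5 = 0.797929
Geometric mean = 0.797929 - 1 = -0.202071
As percentage: -20.21%

-20.21%


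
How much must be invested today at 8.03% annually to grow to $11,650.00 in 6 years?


Formula: PV = FV / (1 + r)^n
Substituting: PV = $11,650.00 / (1 + 0.0803)^6
Discount factor: (1.0803)^6 = 1.589521
PV = $11,650.00 / 1.589521 = $7,329.25

$7,329.25


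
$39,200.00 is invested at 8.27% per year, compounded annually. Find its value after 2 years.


Formula: FV = P * (1 + r)^n
Substituting: FV = $39,200.00 * (1 + 0.0827)^2
Growth factor: (1.0827)^2 = 1.172239
FV = $39,200.00 * 1.172239 = $45,951.78

$45,951.78


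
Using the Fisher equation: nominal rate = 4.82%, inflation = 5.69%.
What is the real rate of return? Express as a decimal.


Formula: (1 + r_real) = (1 + r_nom) / (1 + inflation)
Substituting: (1 + r_real) = 1.0482 / 1.0569
(1 + r_real) = 0.991768
r_real = 0.991768 - 1 = -0.008232

-0.008232


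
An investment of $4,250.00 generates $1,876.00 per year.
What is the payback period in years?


Formula: Payback = investment / annual cash flow
Substituting: Payback = $4,250.00 / $1,876.00
Payback = 2.2655 years

2.2655 years


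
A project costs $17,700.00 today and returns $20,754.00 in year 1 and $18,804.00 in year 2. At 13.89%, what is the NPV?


Formula: NPV = C0 + C1/(1+r) + C2/(1+r)^2
Discount C1: $20,754.00 / (1 + 0.1389) = $18,222.85
Discount C2: $18,804.00 / (1 + 0.1389)^2 = $14,497.03
NPV = -$17,700.00 + $18,222.85 + $14,497.03 = $15,019.88

$15,019.88


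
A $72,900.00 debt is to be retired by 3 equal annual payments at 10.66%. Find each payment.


Formula: PMT = PV * r / (1 - (1+r)^(-n))
Denominator: 1 - (1 + 0.1066)^(-3) = 0.262048
Numerator: $72,900.00 * 0.1066 = 7771.14
PMT = 7771.14 / 0.262048 = $29,655.39

$29,655.39


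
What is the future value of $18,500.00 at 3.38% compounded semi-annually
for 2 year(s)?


Formula: FV = P * (1 + r/m)^(m*t)
Period rate: r/m = 0.0338 / 2 = 0.0169
Total periods: m*t = 2 * 2 = 4
Growth factor: (1 + 0.0169)^4 = 1.069333
FV = $18,500.00 * 1.069333 = $19,782.66

$19,782.66


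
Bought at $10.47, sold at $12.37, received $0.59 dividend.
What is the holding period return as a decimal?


Formula: HPR = (P1 - P0 + D) / P0
Gain: $12.37 - $10.47 + $0.59 = $2.49
HPR = $2.49 / $10.47 = 0.2378

0.2378


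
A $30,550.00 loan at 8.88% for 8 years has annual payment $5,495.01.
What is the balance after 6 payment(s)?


Formula: Balance = PV*(1+r)^k - PMT*((1+r)^k - 1)/r
Growth: (1 + 0.0888)^6 = 1.666052
Accumulated factor: ((1+r)^k - 1)/r = 7.500591
Balance = $30,550.00 * 1.666052 - $5,495.01 * 7.500591
Balance = $9,682.08

$9,682.08


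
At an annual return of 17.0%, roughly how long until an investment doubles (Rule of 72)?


Formula: Years ≈ 72 / r
Substituting: Years ≈ 72 / 17.0
Years ≈ 4.2

4.2 years


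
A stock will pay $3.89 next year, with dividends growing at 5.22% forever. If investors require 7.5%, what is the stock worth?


Formula: P = D1 / (r - g)
Spread: r - g = 0.075 - 0.0522 = 0.0228
Substituting: P = $3.89 / 0.0228
P = $170.61

$170.61


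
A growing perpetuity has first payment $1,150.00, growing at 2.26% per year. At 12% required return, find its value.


Formula: PV = C / (r - g)
Spread: r - g = 0.12 - 0.0226 = 0.0974
Substituting: PV = $1,150.00 / 0.0974
PV = $11,806.98

$11,806.98


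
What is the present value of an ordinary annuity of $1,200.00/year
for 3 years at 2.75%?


Formula: PV = PMT * (1 - (1+r)^(-n)) / r
Discount factor: (1 + 0.0275)^(-3) = 0.921838
Bracket: 1 - 0.921838 = 0.078162
PV = $1,200.00 * 0.078162 / 0.0275 = $3,410.71

$3,410.71


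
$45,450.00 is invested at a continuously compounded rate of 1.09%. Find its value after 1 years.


Formula: FV = P * e^(r*t)
Exponent: r*t = 0.0109 * 1 = 0.0109
e^(0.0109) = 1.01096
FV = $45,450.00 * 1.01096 = $45,948.11

$45,948.11


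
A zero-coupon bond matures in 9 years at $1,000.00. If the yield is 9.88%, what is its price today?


Formula: Price = FV / (1 + r)^n
Substituting: Price = $1,000.00 / (1 + 0.0988)^9
Discount factor: (1.0988)^9 = 2.334898
Price = $1,000.00 / 2.334898 = $428.28

$428.28


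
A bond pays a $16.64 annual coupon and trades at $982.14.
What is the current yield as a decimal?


Formula: Current yield = annual coupon / price
Substituting: CY = $16.64 / $982.14
CY = 0.016943

0.016943


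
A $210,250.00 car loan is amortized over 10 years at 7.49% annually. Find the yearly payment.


Formula: PMT = PV * r / (1 - (1+r)^(-n))
Denominator: 1 - (1 + 0.0749)^(-10) = 0.514354
Numerator: $210,250.00 * 0.0749 = 15747.725
PMT = 15747.725 / 0.514354 = $30,616.48

$30,616.48


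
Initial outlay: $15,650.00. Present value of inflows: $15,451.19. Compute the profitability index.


Formula: PI = PV(cash flows) / initial investment
Substituting: PI = $15,451.19 / $15,650.00
PI = 0.9873

0.9873


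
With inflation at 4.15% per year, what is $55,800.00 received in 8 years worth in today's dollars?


Formula: Real value = nominal / (1 + inflation)^years
Price level: (1 + 0.0415)^8 = 1.38444
Real value = $55,800.00 / 1.38444 = $40,305.10

$40,305.10


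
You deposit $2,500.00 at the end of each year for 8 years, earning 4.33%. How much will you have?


Formula: FV = PMT * ((1+r)^n - 1) / r
Growth factor: (1 + 0.0433)^8 = 1.403698
Numerator: 1.403698 - 1 = 0.403698
FV = $2,500.00 * 0.403698 / 0.0433 = $23,308.19

$23,308.19


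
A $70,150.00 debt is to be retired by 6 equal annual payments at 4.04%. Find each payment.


Formula: PMT = PV * r / (1 - (1+r)^(-n))
Denominator: 1 - (1 + 0.0404)^(-6) = 0.211507
Numerator: $70,150.00 * 0.0404 = 2834.06
PMT = 2834.06 / 0.211507 = $13,399.38

$13,399.38


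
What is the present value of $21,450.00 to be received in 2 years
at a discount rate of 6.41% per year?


Formula: PV = FV / (1 + r)^n
Substituting: PV = $21,450.00 / (1 + 0.0641)^2
Discount factor: (1.0641)^2 = 1.132309
PV = $21,450.00 / 1.132309 = $18,943.60

$18,943.60


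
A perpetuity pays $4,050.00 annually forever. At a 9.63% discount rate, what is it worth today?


Formula: PV = C / r
Substituting: PV = $4,050.00 / 0.0963
PV = $42,056.07

$42,056.07


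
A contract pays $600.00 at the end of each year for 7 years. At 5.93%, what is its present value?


Formula: PV = PMT * (1 - (1+r)^(-n)) / r
Discount factor: (1 + 0.0593)^(-7) = 0.66814
Bracket: 1 - 0.66814 = 0.33186
PV = $600.00 * 0.33186 / 0.0593 = $3,357.78

$3,357.78


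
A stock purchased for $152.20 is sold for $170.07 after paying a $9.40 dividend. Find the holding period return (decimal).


Formula: HPR = (P1 - P0 + D) / P0
Gain: $170.07 - $152.20 + $9.40 = $27.27
HPR = $27.27 / $152.20 = 0.1792

0.1792


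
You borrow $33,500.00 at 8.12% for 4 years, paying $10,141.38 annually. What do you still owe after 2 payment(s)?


Formula: Balance = PV*(1+r)^k - PMT*((1+r)^k - 1)/r
Growth: (1 + 0.0812)^2 = 1.168993
Accumulated factor: ((1+r)^k - 1)/r = 2.0812
Balance = $33,500.00 * 1.168993 - $10,141.38 * 2.0812
Balance = $18,055.04

$18,055.04


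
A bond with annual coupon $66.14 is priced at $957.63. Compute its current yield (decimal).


Formula: Current yield = annual coupon / price
Substituting: CY = $66.14 / $957.63
CY = 0.069066

0.069066


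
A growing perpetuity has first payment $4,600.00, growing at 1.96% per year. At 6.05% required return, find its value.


Formula: PV = C / (r - g)
Spread: r - g = 0.0605 - 0.0196 = 0.0409
Substituting: PV = $4,600.00 / 0.0409
PV = $112,469.44

$112,469.44


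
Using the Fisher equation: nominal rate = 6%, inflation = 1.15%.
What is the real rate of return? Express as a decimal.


Formula: (1 + r_real) = (1 + r_nom) / (1 + inflation)
Substituting: (1 + r_real) = 1.06 / 1.0115
(1 + r_real) = 1.047949
r_real = 1.047949 - 1 = 0.047949

0.047949


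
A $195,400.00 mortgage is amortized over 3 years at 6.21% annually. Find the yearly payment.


Formula: PMT = PV * r / (1 - (1+r)^(-n))
Denominator: 1 - (1 + 0.0621)^(-3) = 0.165351
Numerator: $195,400.00 * 0.0621 = 12134.34
PMT = 12134.34 / 0.165351 = $73,385.26

$73,385.26


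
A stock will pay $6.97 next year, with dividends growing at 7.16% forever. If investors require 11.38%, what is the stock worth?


Formula: P = D1 / (r - g)
Spread: r - g = 0.1138 - 0.0716 = 0.0422
Substituting: P = $6.97 / 0.0422
P = $165.17

$165.17


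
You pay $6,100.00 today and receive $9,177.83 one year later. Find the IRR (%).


Formula: IRR = C1/C0 - 1
Substituting: IRR = $9,177.83 / $6,100.00 - 1
Ratio: 1.504562 - 1 = 0.504562
IRR = 50.4562%

50.4562%


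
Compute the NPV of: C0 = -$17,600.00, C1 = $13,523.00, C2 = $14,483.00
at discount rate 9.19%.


Formula: NPV = C0 + C1/(1+r) + C2/(1+r)^2
Discount C1: $13,523.00 / (1 + 0.0919) = $12,384.83
Discount C2: $14,483.00 / (1 + 0.0919)^2 = $12,147.66
NPV = -$17,600.00 + $12,384.83 + $12,147.66 = $6,932.50

$6,932.50


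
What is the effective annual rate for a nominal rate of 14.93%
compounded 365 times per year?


Formula: EAR = (1 + r/m)^m - 1
Period rate: r/m = 0.1493 / 365 = 0.000409
Compounding: (1 + 0.000409)^365 = 1.160986
EAR = 1.160986 - 1 = 0.160986

0.160986


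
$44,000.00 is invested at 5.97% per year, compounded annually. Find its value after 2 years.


Formula: FV = P * (1 + r)^n
Substituting: FV = $44,000.00 * (1 + 0.0597)^2
Growth factor: (1.0597)^2 = 1.122964
FV = $44,000.00 * 1.122964 = $49,410.42

$49,410.42


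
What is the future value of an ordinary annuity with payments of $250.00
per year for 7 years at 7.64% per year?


Formula: FV = PMT * ((1+r)^n - 1) / r
Growth factor: (1 + 0.0764)^7 = 1.674233
Numerator: 1.674233 - 1 = 0.674233
FV = $250.00 * 0.674233 / 0.0764 = $2,206.26

$2,206.26


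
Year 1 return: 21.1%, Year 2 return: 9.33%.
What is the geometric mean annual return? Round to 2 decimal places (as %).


Formula: Geometric mean = ((1+r1)*(1+r2))^(1/2) - 1
Product: (1 + 0.211) * (1 + 0.0933) = 1.211 * 1.0933 = 1.323986
Square root: 1.323986^0.5 = 1.150646
Geometric mean = 1.150646 - 1 = 0.150646
As percentage: 15.06%

15.06%


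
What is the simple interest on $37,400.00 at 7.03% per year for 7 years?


Formula: I = P * r * t
Substituting: I = $37,400.00 * 0.0703 * 7
Step: I = $37,400.00 * 0.4921
I = $18,404.54

$18,404.54


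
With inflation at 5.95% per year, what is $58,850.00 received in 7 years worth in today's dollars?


Formula: Real value = nominal / (1 + inflation)^years
Price level: (1 + 0.0595)^7 = 1.498672
Real value = $58,850.00 / 1.498672 = $39,268.09

$39,268.09


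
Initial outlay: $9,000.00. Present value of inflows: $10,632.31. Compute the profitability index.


Formula: PI = PV(cash flows) / initial investment
Substituting: PI = $10,632.31 / $9,000.00
PI = 1.1814

1.1814


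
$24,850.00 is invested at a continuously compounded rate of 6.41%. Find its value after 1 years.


Formula: FV = P * e^(r*t)
Exponent: r*t = 0.0641 * 1 = 0.0641
e^(0.0641) = 1.066199
FV = $24,850.00 * 1.066199 = $26,495.05

$26,495.05


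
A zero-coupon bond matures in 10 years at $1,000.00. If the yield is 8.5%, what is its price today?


Formula: Price = FV / (1 + r)^n
Substituting: Price = $1,000.00 / (1 + 0.085)^10
Discount factor: (1.085)^10 = 2.260983
Price = $1,000.00 / 2.260983 = $442.29

$442.29


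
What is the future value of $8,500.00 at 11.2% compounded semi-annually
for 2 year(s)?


Formula: FV = P * (1 + r/m)^(m*t)
Period rate: r/m = 0.112 / 2 = 0.056
Total periods: m*t = 2 * 2 = 4
Growth factor: (1 + 0.056)^4 = 1.243528
FV = $8,500.00 * 1.243528 = $10,569.99

$10,569.99


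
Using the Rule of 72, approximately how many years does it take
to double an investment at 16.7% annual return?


Formula: Years ≈ 72 / r
Substituting: Years ≈ 72 / 16.7
Years ≈ 4.3

4.3 years


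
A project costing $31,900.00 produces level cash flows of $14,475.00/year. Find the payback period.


Formula: Payback = investment / annual cash flow
Substituting: Payback = $31,900.00 / $14,475.00
Payback = 2.2038 years

2.2038 years


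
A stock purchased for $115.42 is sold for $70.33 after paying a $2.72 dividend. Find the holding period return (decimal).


Formula: HPR = (P1 - P0 + D) / P0
Gain: $70.33 - $115.42 + $2.72 = -$42.37
HPR = -$42.37 / $115.42 = -0.3671

-0.3671


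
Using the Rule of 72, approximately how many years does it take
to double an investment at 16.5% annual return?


Formula: Years ≈ 72 / r
Substituting: Years ≈ 72 / 16.5
Years ≈ 4.4

4.4 years


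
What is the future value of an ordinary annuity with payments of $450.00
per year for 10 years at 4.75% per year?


Formula: FV = PMT * ((1+r)^n - 1) / r
Growth factor: (1 + 0.0475)^10 = 1.590524
Numerator: 1.590524 - 1 = 0.590524
FV = $450.00 * 0.590524 / 0.0475 = $5,594.44

$5,594.44


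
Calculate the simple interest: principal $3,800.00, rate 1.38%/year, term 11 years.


Formula: I = P * r * t
Substituting: I = $3,800.00 * 0.0138 * 11
Step: I = $3,800.00 * 0.1518
I = $576.84

$576.84


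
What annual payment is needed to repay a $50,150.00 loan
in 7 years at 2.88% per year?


Formula: PMT = PV * r / (1 - (1+r)^(-n))
Denominator: 1 - (1 + 0.0288)^(-7) = 0.180246
Numerator: $50,150.00 * 0.0288 = 1444.32
PMT = 1444.32 / 0.180246 = $8,013.03

$8,013.03


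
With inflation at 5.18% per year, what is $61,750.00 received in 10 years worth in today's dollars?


Formula: Real value = nominal / (1 + inflation)^years
Price level: (1 + 0.0518)^10 = 1.657035
Real value = $61,750.00 / 1.657035 = $37,265.36

$37,265.36
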